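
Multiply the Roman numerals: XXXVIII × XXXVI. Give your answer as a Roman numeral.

XXXVIII = 38
XXXVI = 36
38 × 36 = 1368

MCCCLXVIII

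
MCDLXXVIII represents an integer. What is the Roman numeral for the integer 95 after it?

MCDLXXVIII = 1478
1478 + 95 = 1573

MDLXXIII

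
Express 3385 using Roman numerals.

Convert 3385 to Roman numerals:
  3385 contains 3×1000 (MMM)
  385 contains 3×100 (CCC)
  85 contains 1×50 (L)
  35 contains 3×10 (XXX)
  5 contains 1×5 (V)

MMMCCCLXXXV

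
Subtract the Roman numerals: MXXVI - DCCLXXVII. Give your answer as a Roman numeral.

MXXVI = 1026
DCCLXXVII = 777
1026 - 777 = 249

CCXLIX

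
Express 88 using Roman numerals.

Convert 88 to Roman numerals:
  88 contains 1×50 (L)
  38 contains 3×10 (XXX)
  8 contains 1×5 (V)
  3 contains 3×1 (III)

LXXXVIII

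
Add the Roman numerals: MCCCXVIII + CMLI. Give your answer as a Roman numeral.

MCCCXVIII = 1318
CMLI = 951
1318 + 951 = 2269

MMCCLXIX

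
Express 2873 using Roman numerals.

Convert 2873 to Roman numerals:
  2873 contains 2×1000 (MM)
  873 contains 1×500 (D)
  373 contains 3×100 (CCC)
  73 contains 1×50 (L)
  23 contains 2×10 (XX)
  3 contains 3×1 (III)

MMDCCCLXXIII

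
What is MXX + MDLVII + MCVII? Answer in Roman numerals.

MXX = 1020, MDLVII = 1557, MCVII = 1107
1020 + 1557 = 2577
2577 + 1107 = 3684

MMMDCLXXXIV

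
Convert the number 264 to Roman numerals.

Convert 264 to Roman numerals:
  264 contains 2×100 (CC)
  64 contains 1×50 (L)
  14 contains 1×10 (X)
  4 contains 1×4 (IV)

CCLXIV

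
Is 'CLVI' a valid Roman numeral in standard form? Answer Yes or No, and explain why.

'CLVI': Check the rules: uses only the symbols I, V, X, L, C, D, M; no symbol is repeated more than three times in a row; V, L and D each appear at most once; no smaller symbol precedes a larger one (values never increase from left to right). Value: C (100) + L (50) + V (5) + I (1) = 156. So it is a valid standard Roman numeral.

Yes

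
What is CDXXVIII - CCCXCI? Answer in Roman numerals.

CDXXVIII = 428
CCCXCI = 391
428 - 391 = 37

XXXVII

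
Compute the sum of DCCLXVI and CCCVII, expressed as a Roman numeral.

DCCLXVI = 766
CCCVII = 307
766 + 307 = 1073

MLXXIII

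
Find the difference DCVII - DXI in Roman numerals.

DCVII = 607
DXI = 511
607 - 511 = 96

XCVI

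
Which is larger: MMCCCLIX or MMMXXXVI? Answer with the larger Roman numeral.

MMCCCLIX = 2359
MMMXXXVI = 3036
3036 is larger

MMMXXXVI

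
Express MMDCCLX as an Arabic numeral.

MMDCCLX: M=1000, M=1000, D=500, C=100, C=100, L=50, X=10
1000 + 1000 + 500 + 100 + 100 + 50 + 10 = 2760

2760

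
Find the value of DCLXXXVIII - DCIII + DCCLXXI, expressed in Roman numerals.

DCLXXXVIII = 688, DCIII = 603, DCCLXXI = 771
688 - 603 = 85
85 + 771 = 856

DCCCLVI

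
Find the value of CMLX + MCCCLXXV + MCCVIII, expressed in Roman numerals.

CMLX = 960, MCCCLXXV = 1375, MCCVIII = 1208
960 + 1375 = 2335
2335 + 1208 = 3543

MMMDXLIII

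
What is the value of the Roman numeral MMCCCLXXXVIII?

MMCCCLXXXVIII: M=1000, M=1000, C=100, C=100, C=100, L=50, X=10, X=10, X=10, V=5, I=1, I=1, I=1
1000 + 1000 + 100 + 100 + 100 + 50 + 10 + 10 + 10 + 5 + 1 + 1 + 1 = 2388

2388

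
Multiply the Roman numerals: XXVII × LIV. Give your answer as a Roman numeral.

XXVII = 27
LIV = 54
27 × 54 = 1458

MCDLVIII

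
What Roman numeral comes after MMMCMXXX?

MMMCMXXX = 3930; next is 3931

MMMCMXXXI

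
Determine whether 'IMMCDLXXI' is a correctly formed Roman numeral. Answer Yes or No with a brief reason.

'IMMCDLXXI': Invalid subtractive combination: IM

No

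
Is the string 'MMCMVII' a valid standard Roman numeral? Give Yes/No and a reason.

'MMCMVII': Check the rules: uses only the symbols I, V, X, L, C, D, M; no symbol is repeated more than three times in a row; V, L and D each appear at most once; the only place a smaller symbol precedes a larger one is the allowed subtractive pair CM, the symbol right after such a pair (if any) is smaller than the pair's first symbol, and otherwise the values never increase from left to right. Value: M (1000) + M (1000) + CM (900) + V (5) + I (1) + I (1) = 2907. So it is a valid standard Roman numeral.

Yes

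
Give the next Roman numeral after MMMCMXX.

MMMCMXX = 3920; next is 3921

MMMCMXXI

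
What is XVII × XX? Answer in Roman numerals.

XVII = 17
XX = 20
17 × 20 = 340

CCCXL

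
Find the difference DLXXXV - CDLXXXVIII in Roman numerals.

DLXXXV = 585
CDLXXXVIII = 488
585 - 488 = 97

XCVII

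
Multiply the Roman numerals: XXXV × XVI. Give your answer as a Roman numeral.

XXXV = 35
XVI = 16
35 × 16 = 560

DLX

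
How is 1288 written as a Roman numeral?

Convert 1288 to Roman numerals:
  1288 contains 1×1000 (M)
  288 contains 2×100 (CC)
  88 contains 1×50 (L)
  38 contains 3×10 (XXX)
  8 contains 1×5 (V)
  3 contains 3×1 (III)

MCCLXXXVIII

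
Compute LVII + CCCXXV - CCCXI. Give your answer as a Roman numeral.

LVII = 57, CCCXXV = 325, CCCXI = 311
57 + 325 = 382
382 - 311 = 71

LXXI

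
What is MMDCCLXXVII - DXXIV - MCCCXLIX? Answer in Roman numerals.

MMDCCLXXVII = 2777, DXXIV = 524, MCCCXLIX = 1349
2777 - 524 = 2253
2253 - 1349 = 904

CMIV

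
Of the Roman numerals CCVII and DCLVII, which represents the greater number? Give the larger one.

CCVII = 207
DCLVII = 657
657 is larger

DCLVII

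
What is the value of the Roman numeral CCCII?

CCCII: C=100, C=100, C=100, I=1, I=1
100 + 100 + 100 + 1 + 1 = 302

302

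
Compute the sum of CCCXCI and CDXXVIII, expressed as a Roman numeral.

CCCXCI = 391
CDXXVIII = 428
391 + 428 = 819

DCCCXIX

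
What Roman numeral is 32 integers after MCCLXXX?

MCCLXXX = 1280
1280 + 32 = 1312

MCCCXII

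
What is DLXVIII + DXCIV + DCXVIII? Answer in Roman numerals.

DLXVIII = 568, DXCIV = 594, DCXVIII = 618
568 + 594 = 1162
1162 + 618 = 1780

MDCCLXXX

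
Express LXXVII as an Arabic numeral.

LXXVII: L=50, X=10, X=10, V=5, I=1, I=1
50 + 10 + 10 + 5 + 1 + 1 = 77

77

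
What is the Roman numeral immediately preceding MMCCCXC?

MMCCCXC = 2390, so the previous integer is 2390 - 1 = 2389

MMCCCLXXXIX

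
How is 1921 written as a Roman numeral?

Convert 1921 to Roman numerals:
  1921 contains 1×1000 (M)
  921 contains 1×900 (CM)
  21 contains 2×10 (XX)
  1 contains 1×1 (I)

MCMXXI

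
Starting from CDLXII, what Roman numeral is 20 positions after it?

CDLXII = 462
462 + 20 = 482

CDLXXXII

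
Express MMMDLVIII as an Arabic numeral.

MMMDLVIII: M=1000, M=1000, M=1000, D=500, L=50, V=5, I=1, I=1, I=1
1000 + 1000 + 1000 + 500 + 50 + 5 + 1 + 1 + 1 = 3558

3558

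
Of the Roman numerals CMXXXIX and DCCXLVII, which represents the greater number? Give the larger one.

CMXXXIX = 939
DCCXLVII = 747
939 is larger

CMXXXIX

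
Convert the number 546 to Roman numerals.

Convert 546 to Roman numerals:
  546 contains 1×500 (D)
  46 contains 1×40 (XL)
  6 contains 1×5 (V)
  1 contains 1×1 (I)

DXLVI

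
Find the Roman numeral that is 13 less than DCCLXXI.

DCCLXXI = 771
771 - 13 = 758

DCCLVIII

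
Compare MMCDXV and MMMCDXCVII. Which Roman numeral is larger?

MMCDXV = 2415
MMMCDXCVII = 3497
3497 is larger

MMMCDXCVII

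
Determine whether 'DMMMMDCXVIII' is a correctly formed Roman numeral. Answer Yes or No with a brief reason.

'DMMMMDCXVIII': More than 3 consecutive M's

No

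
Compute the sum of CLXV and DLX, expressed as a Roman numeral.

CLXV = 165
DLX = 560
165 + 560 = 725

DCCXXV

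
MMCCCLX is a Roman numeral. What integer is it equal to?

MMCCCLX: M=1000, M=1000, C=100, C=100, C=100, L=50, X=10
1000 + 1000 + 100 + 100 + 100 + 50 + 10 = 2360

2360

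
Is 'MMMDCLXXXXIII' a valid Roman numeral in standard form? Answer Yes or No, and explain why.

'MMMDCLXXXXIII': More than 3 consecutive X's

No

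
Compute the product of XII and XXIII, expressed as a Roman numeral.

XII = 12
XXIII = 23
12 × 23 = 276

CCLXXVI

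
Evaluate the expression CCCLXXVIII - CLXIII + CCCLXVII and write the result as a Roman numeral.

CCCLXXVIII = 378, CLXIII = 163, CCCLXVII = 367
378 - 163 = 215
215 + 367 = 582

DLXXXII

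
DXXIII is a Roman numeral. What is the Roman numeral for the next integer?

DXXIII = 523, so the next integer is 523 + 1 = 524

DXXIV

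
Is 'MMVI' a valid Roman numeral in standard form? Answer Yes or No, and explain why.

'MMVI': Check the rules: uses only the symbols I, V, X, L, C, D, M; no symbol is repeated more than three times in a row; V, L and D each appear at most once; no smaller symbol precedes a larger one (values never increase from left to right). Value: M (1000) + M (1000) + V (5) + I (1) = 2006. So it is a valid standard Roman numeral.

Yes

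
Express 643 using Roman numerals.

Convert 643 to Roman numerals:
  643 contains 1×500 (D)
  143 contains 1×100 (C)
  43 contains 1×40 (XL)
  3 contains 3×1 (III)

DCXLIII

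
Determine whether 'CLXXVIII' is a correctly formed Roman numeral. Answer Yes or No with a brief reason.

'CLXXVIII': Check the rules: uses only the symbols I, V, X, L, C, D, M; no symbol is repeated more than three times in a row; V, L and D each appear at most once; no smaller symbol precedes a larger one (values never increase from left to right). Value: C (100) + L (50) + X (10) + X (10) + V (5) + I (1) + I (1) + I (1) = 178. So it is a valid standard Roman numeral.

Yes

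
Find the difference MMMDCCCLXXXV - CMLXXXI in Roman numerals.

MMMDCCCLXXXV = 3885
CMLXXXI = 981
3885 - 981 = 2904

MMCMIV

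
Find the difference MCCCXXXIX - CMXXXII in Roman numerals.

MCCCXXXIX = 1339
CMXXXII = 932
1339 - 932 = 407

CDVII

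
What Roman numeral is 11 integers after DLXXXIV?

DLXXXIV = 584
584 + 11 = 595

DXCV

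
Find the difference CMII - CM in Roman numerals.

CMII = 902
CM = 900
902 - 900 = 2

II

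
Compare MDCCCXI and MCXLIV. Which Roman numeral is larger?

MDCCCXI = 1811
MCXLIV = 1144
1811 is larger

MDCCCXI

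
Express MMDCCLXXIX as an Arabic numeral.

MMDCCLXXIX: M=1000, M=1000, D=500, C=100, C=100, L=50, X=10, X=10, IX=9
1000 + 1000 + 500 + 100 + 100 + 50 + 10 + 10 + 9 = 2779

2779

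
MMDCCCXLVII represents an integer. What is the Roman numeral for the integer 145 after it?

MMDCCCXLVII = 2847
2847 + 145 = 2992

MMCMXCII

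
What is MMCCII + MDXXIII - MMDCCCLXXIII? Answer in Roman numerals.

MMCCII = 2202, MDXXIII = 1523, MMDCCCLXXIII = 2873
2202 + 1523 = 3725
3725 - 2873 = 852

DCCCLII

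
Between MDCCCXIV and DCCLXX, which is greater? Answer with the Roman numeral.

MDCCCXIV = 1814
DCCLXX = 770
1814 is larger

MDCCCXIV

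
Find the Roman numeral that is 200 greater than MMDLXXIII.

MMDLXXIII = 2573
2573 + 200 = 2773

MMDCCLXXIII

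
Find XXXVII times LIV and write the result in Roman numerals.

XXXVII = 37
LIV = 54
37 × 54 = 1998

MCMXCVIII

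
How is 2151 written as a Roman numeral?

Convert 2151 to Roman numerals:
  2151 contains 2×1000 (MM)
  151 contains 1×100 (C)
  51 contains 1×50 (L)
  1 contains 1×1 (I)

MMCLI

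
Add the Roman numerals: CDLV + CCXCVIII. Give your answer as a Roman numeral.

CDLV = 455
CCXCVIII = 298
455 + 298 = 753

DCCLIII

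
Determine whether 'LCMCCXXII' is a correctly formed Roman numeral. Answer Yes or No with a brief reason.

'LCMCCXXII': Invalid subtractive combination: LC

No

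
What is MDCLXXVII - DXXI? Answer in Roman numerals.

MDCLXXVII = 1677
DXXI = 521
1677 - 521 = 1156

MCLVI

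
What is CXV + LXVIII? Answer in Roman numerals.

CXV = 115
LXVIII = 68
115 + 68 = 183

CLXXXIII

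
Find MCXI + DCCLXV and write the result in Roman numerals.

MCXI = 1111
DCCLXV = 765
1111 + 765 = 1876

MDCCCLXXVI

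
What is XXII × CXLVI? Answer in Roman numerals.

XXII = 22
CXLVI = 146
22 × 146 = 3212

MMMCCXII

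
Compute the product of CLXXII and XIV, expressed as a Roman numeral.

CLXXII = 172
XIV = 14
172 × 14 = 2408

MMCDVIII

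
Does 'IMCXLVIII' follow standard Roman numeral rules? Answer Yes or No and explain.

'IMCXLVIII': Invalid subtractive combination: IM

No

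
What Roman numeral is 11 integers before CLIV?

CLIV = 154
154 - 11 = 143

CXLIII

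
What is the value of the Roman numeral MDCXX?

MDCXX: M=1000, D=500, C=100, X=10, X=10
1000 + 500 + 100 + 10 + 10 = 1620

1620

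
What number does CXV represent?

CXV: C=100, X=10, V=5
100 + 10 + 5 = 115

115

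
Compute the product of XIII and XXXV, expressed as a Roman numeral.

XIII = 13
XXXV = 35
13 × 35 = 455

CDLV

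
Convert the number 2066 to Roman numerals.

Convert 2066 to Roman numerals:
  2066 contains 2×1000 (MM)
  66 contains 1×50 (L)
  16 contains 1×10 (X)
  6 contains 1×5 (V)
  1 contains 1×1 (I)

MMLXVI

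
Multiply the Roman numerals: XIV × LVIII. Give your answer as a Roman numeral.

XIV = 14
LVIII = 58
14 × 58 = 812

DCCCXII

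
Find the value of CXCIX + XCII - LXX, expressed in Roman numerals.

CXCIX = 199, XCII = 92, LXX = 70
199 + 92 = 291
291 - 70 = 221

CCXXI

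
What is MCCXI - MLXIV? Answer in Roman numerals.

MCCXI = 1211
MLXIV = 1064
1211 - 1064 = 147

CXLVII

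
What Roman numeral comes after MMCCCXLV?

MMCCCXLV = 2345; next is 2346

MMCCCXLVI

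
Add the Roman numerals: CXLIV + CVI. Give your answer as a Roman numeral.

CXLIV = 144
CVI = 106
144 + 106 = 250

CCL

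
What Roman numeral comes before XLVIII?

XLVIII = 48, so the previous integer is 48 - 1 = 47

XLVII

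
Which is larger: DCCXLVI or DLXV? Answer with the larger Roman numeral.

DCCXLVI = 746
DLXV = 565
746 is larger

DCCXLVI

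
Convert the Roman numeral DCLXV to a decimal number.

DCLXV: D=500, C=100, L=50, X=10, V=5
500 + 100 + 50 + 10 + 5 = 665

665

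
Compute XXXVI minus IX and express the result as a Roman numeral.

XXXVI = 36
IX = 9
36 - 9 = 27

XXVII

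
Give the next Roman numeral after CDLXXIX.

CDLXXIX = 479; next is 480

CDLXXX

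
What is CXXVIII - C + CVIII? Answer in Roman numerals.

CXXVIII = 128, C = 100, CVIII = 108
128 - 100 = 28
28 + 108 = 136

CXXXVI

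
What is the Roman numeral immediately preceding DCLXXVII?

DCLXXVII = 677, so the previous integer is 677 - 1 = 676

DCLXXVI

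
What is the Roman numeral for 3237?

Convert 3237 to Roman numerals:
  3237 contains 3×1000 (MMM)
  237 contains 2×100 (CC)
  37 contains 3×10 (XXX)
  7 contains 1×5 (V)
  2 contains 2×1 (II)

MMMCCXXXVII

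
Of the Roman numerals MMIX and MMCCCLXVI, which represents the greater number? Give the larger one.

MMIX = 2009
MMCCCLXVI = 2366
2366 is larger

MMCCCLXVI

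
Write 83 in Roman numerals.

Convert 83 to Roman numerals:
  83 contains 1×50 (L)
  33 contains 3×10 (XXX)
  3 contains 3×1 (III)

LXXXIII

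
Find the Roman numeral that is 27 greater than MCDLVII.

MCDLVII = 1457
1457 + 27 = 1484

MCDLXXXIV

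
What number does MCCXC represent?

MCCXC: M=1000, C=100, C=100, XC=90
1000 + 100 + 100 + 90 = 1290

1290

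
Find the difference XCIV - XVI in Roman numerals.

XCIV = 94
XVI = 16
94 - 16 = 78

LXXVIII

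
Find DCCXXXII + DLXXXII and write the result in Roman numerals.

DCCXXXII = 732
DLXXXII = 582
732 + 582 = 1314

MCCCXIV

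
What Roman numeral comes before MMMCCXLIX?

MMMCCXLIX = 3249; previous is 3248

MMMCCXLVIII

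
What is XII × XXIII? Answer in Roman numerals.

XII = 12
XXIII = 23
12 × 23 = 276

CCLXXVI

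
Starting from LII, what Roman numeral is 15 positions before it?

LII = 52
52 - 15 = 37

XXXVII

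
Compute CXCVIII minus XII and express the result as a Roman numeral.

CXCVIII = 198
XII = 12
198 - 12 = 186

CLXXXVI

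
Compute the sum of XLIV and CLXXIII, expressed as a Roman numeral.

XLIV = 44
CLXXIII = 173
44 + 173 = 217

CCXVII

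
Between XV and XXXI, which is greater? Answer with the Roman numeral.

XV = 15
XXXI = 31
31 is larger

XXXI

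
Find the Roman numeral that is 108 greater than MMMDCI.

MMMDCI = 3601
3601 + 108 = 3709

MMMDCCIX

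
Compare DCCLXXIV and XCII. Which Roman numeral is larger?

DCCLXXIV = 774
XCII = 92
774 is larger

DCCLXXIV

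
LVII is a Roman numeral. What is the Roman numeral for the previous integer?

LVII = 57; previous is 56

LVI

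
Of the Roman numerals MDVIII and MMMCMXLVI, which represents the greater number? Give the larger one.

MDVIII = 1508
MMMCMXLVI = 3946
3946 is larger

MMMCMXLVI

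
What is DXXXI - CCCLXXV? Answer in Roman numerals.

DXXXI = 531
CCCLXXV = 375
531 - 375 = 156

CLVI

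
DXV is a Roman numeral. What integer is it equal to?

DXV: D=500, X=10, V=5
500 + 10 + 5 = 515

515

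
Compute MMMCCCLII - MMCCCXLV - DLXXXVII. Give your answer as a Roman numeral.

MMMCCCLII = 3352, MMCCCXLV = 2345, DLXXXVII = 587
3352 - 2345 = 1007
1007 - 587 = 420

CDXX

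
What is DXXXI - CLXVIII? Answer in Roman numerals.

DXXXI = 531
CLXVIII = 168
531 - 168 = 363

CCCLXIII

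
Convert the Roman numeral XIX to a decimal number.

XIX: X=10, IX=9
10 + 9 = 19

19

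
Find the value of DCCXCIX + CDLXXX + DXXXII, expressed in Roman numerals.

DCCXCIX = 799, CDLXXX = 480, DXXXII = 532
799 + 480 = 1279
1279 + 532 = 1811

MDCCCXI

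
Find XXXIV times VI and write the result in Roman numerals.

XXXIV = 34
VI = 6
34 × 6 = 204

CCIV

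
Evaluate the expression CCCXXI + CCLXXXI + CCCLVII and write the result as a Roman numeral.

CCCXXI = 321, CCLXXXI = 281, CCCLVII = 357
321 + 281 = 602
602 + 357 = 959

CMLIX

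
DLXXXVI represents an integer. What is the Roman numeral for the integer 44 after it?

DLXXXVI = 586
586 + 44 = 630

DCXXX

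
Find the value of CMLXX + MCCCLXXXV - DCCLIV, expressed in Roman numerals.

CMLXX = 970, MCCCLXXXV = 1385, DCCLIV = 754
970 + 1385 = 2355
2355 - 754 = 1601

MDCI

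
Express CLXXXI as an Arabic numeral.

CLXXXI: C=100, L=50, X=10, X=10, X=10, I=1
100 + 50 + 10 + 10 + 10 + 1 = 181

181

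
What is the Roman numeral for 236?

Convert 236 to Roman numerals:
  236 contains 2×100 (CC)
  36 contains 3×10 (XXX)
  6 contains 1×5 (V)
  1 contains 1×1 (I)

CCXXXVI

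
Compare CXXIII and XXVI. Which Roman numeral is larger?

CXXIII = 123
XXVI = 26
123 is larger

CXXIII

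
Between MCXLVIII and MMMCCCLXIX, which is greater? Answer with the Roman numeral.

MCXLVIII = 1148
MMMCCCLXIX = 3369
3369 is larger

MMMCCCLXIX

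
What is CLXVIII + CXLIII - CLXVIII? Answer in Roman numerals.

CLXVIII = 168, CXLIII = 143, CLXVIII = 168
168 + 143 = 311
311 - 168 = 143

CXLIII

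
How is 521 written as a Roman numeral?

Convert 521 to Roman numerals:
  521 contains 1×500 (D)
  21 contains 2×10 (XX)
  1 contains 1×1 (I)

DXXI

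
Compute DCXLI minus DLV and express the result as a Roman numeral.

DCXLI = 641
DLV = 555
641 - 555 = 86

LXXXVI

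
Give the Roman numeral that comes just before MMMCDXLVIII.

MMMCDXLVIII = 3448; previous is 3447

MMMCDXLVII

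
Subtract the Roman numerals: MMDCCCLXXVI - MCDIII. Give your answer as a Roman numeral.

MMDCCCLXXVI = 2876
MCDIII = 1403
2876 - 1403 = 1473

MCDLXXIII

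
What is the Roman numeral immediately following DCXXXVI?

DCXXXVI = 636, so the next integer is 636 + 1 = 637

DCXXXVII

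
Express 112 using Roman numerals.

Convert 112 to Roman numerals:
  112 contains 1×100 (C)
  12 contains 1×10 (X)
  2 contains 2×1 (II)

CXII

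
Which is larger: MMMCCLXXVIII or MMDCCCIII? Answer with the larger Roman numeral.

MMMCCLXXVIII = 3278
MMDCCCIII = 2803
3278 is larger

MMMCCLXXVIII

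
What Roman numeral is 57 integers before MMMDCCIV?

MMMDCCIV = 3704
3704 - 57 = 3647

MMMDCXLVII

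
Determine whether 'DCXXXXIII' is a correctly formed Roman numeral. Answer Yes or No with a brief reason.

'DCXXXXIII': More than 3 consecutive X's

No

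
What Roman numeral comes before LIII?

LIII = 53; previous is 52

LII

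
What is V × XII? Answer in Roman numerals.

V = 5
XII = 12
5 × 12 = 60

LX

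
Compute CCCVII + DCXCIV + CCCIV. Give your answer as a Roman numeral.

CCCVII = 307, DCXCIV = 694, CCCIV = 304
307 + 694 = 1001
1001 + 304 = 1305

MCCCV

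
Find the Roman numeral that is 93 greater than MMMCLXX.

MMMCLXX = 3170
3170 + 93 = 3263

MMMCCLXIII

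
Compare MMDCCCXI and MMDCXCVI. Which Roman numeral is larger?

MMDCCCXI = 2811
MMDCXCVI = 2696
2811 is larger

MMDCCCXI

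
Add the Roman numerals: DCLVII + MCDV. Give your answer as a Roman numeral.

DCLVII = 657
MCDV = 1405
657 + 1405 = 2062

MMLXII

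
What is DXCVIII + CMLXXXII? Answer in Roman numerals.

DXCVIII = 598
CMLXXXII = 982
598 + 982 = 1580

MDLXXX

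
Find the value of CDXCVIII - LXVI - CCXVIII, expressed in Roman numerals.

CDXCVIII = 498, LXVI = 66, CCXVIII = 218
498 - 66 = 432
432 - 218 = 214

CCXIV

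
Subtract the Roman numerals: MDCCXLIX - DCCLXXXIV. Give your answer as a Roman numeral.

MDCCXLIX = 1749
DCCLXXXIV = 784
1749 - 784 = 965

CMLXV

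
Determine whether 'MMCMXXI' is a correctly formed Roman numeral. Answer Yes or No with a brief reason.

'MMCMXXI': Check the rules: uses only the symbols I, V, X, L, C, D, M; no symbol is repeated more than three times in a row; V, L and D each appear at most once; the only place a smaller symbol precedes a larger one is the allowed subtractive pair CM, the symbol right after such a pair (if any) is smaller than the pair's first symbol, and otherwise the values never increase from left to right. Value: M (1000) + M (1000) + CM (900) + X (10) + X (10) + I (1) = 2921. So it is a valid standard Roman numeral.

Yes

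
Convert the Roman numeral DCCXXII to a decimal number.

DCCXXII: D=500, C=100, C=100, X=10, X=10, I=1, I=1
500 + 100 + 100 + 10 + 10 + 1 + 1 = 722

722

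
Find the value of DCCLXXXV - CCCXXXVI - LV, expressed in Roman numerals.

DCCLXXXV = 785, CCCXXXVI = 336, LV = 55
785 - 336 = 449
449 - 55 = 394

CCCXCIV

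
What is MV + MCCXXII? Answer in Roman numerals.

MV = 1005
MCCXXII = 1222
1005 + 1222 = 2227

MMCCXXVII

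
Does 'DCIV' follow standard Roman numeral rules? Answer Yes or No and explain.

'DCIV': Check the rules: uses only the symbols I, V, X, L, C, D, M; no symbol is repeated more than three times in a row; V, L and D each appear at most once; the only place a smaller symbol precedes a larger one is the allowed subtractive pair IV, the symbol right after such a pair (if any) is smaller than the pair's first symbol, and otherwise the values never increase from left to right. Value: D (500) + C (100) + IV (4) = 604. So it is a valid standard Roman numeral.

Yes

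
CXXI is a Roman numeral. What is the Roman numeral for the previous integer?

CXXI = 121; previous is 120

CXX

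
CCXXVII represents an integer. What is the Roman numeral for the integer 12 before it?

CCXXVII = 227
227 - 12 = 215

CCXV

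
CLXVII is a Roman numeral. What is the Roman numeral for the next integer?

CLXVII = 167; next is 168

CLXVIII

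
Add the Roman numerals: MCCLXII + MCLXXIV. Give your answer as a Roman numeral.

MCCLXII = 1262
MCLXXIV = 1174
1262 + 1174 = 2436

MMCDXXXVI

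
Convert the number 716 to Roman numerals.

Convert 716 to Roman numerals:
  716 contains 1×500 (D)
  216 contains 2×100 (CC)
  16 contains 1×10 (X)
  6 contains 1×5 (V)
  1 contains 1×1 (I)

DCCXVI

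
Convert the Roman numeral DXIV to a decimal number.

DXIV: D=500, X=10, IV=4
500 + 10 + 4 = 514

514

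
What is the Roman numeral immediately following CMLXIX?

CMLXIX = 969, so the next integer is 969 + 1 = 970

CMLXX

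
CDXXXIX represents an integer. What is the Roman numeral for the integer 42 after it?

CDXXXIX = 439
439 + 42 = 481

CDLXXXI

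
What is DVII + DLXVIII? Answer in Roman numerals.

DVII = 507
DLXVIII = 568
507 + 568 = 1075

MLXXV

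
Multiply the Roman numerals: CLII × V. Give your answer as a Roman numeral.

CLII = 152
V = 5
152 × 5 = 760

DCCLX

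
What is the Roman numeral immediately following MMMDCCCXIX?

MMMDCCCXIX = 3819, so the next integer is 3819 + 1 = 3820

MMMDCCCXX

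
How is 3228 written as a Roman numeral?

Convert 3228 to Roman numerals:
  3228 contains 3×1000 (MMM)
  228 contains 2×100 (CC)
  28 contains 2×10 (XX)
  8 contains 1×5 (V)
  3 contains 3×1 (III)

MMMCCXXVIII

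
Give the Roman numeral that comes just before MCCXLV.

MCCXLV = 1245, so the previous integer is 1245 - 1 = 1244

MCCXLIV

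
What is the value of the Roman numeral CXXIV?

CXXIV: C=100, X=10, X=10, IV=4
100 + 10 + 10 + 4 = 124

124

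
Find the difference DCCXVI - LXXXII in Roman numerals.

DCCXVI = 716
LXXXII = 82
716 - 82 = 634

DCXXXIV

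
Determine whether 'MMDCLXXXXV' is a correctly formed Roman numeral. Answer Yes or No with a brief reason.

'MMDCLXXXXV': More than 3 consecutive X's

No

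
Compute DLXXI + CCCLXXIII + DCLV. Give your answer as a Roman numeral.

DLXXI = 571, CCCLXXIII = 373, DCLV = 655
571 + 373 = 944
944 + 655 = 1599

MDXCIX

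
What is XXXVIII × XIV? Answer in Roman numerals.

XXXVIII = 38
XIV = 14
38 × 14 = 532

DXXXII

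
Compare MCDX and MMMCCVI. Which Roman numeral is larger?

MCDX = 1410
MMMCCVI = 3206
3206 is larger

MMMCCVI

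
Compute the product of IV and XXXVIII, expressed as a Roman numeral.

IV = 4
XXXVIII = 38
4 × 38 = 152

CLII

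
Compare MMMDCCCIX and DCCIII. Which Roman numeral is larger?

MMMDCCCIX = 3809
DCCIII = 703
3809 is larger

MMMDCCCIX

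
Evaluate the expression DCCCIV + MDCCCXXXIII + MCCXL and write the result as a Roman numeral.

DCCCIV = 804, MDCCCXXXIII = 1833, MCCXL = 1240
804 + 1833 = 2637
2637 + 1240 = 3877

MMMDCCCLXXVII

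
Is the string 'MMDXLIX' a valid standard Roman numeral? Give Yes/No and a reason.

'MMDXLIX': Check the rules: uses only the symbols I, V, X, L, C, D, M; no symbol is repeated more than three times in a row; V, L and D each appear at most once; the only places a smaller symbol precedes a larger one are the allowed subtractive pairs XL, IX, the symbol right after such a pair (if any) is smaller than the pair's first symbol, and otherwise the values never increase from left to right. Value: M (1000) + M (1000) + D (500) + XL (40) + IX (9) = 2549. So it is a valid standard Roman numeral.

Yes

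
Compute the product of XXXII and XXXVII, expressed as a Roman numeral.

XXXII = 32
XXXVII = 37
32 × 37 = 1184

MCLXXXIV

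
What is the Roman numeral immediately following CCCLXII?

CCCLXII = 362; next is 363

CCCLXIII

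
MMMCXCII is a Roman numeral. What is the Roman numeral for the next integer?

MMMCXCII = 3192, so the next integer is 3192 + 1 = 3193

MMMCXCIII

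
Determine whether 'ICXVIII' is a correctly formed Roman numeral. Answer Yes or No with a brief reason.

'ICXVIII': Invalid subtractive combination: IC

No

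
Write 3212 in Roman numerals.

Convert 3212 to Roman numerals:
  3212 contains 3×1000 (MMM)
  212 contains 2×100 (CC)
  12 contains 1×10 (X)
  2 contains 2×1 (II)

MMMCCXII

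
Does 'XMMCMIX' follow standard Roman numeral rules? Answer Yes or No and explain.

'XMMCMIX': Invalid subtractive combination: XM

No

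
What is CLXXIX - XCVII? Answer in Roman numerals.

CLXXIX = 179
XCVII = 97
179 - 97 = 82

LXXXII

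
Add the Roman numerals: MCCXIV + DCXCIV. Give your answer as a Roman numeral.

MCCXIV = 1214
DCXCIV = 694
1214 + 694 = 1908

MCMVIII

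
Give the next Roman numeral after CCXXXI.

CCXXXI = 231, so the next integer is 231 + 1 = 232

CCXXXII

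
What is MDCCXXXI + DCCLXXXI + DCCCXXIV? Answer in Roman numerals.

MDCCXXXI = 1731, DCCLXXXI = 781, DCCCXXIV = 824
1731 + 781 = 2512
2512 + 824 = 3336

MMMCCCXXXVI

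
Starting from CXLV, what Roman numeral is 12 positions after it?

CXLV = 145
145 + 12 = 157

CLVII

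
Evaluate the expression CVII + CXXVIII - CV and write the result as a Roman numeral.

CVII = 107, CXXVIII = 128, CV = 105
107 + 128 = 235
235 - 105 = 130

CXXX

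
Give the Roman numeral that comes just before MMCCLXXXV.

MMCCLXXXV = 2285; previous is 2284

MMCCLXXXIV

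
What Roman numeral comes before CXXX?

CXXX = 130; previous is 129

CXXIX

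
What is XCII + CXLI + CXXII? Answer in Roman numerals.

XCII = 92, CXLI = 141, CXXII = 122
92 + 141 = 233
233 + 122 = 355

CCCLV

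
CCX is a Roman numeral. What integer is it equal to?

CCX: C=100, C=100, X=10
100 + 100 + 10 = 210

210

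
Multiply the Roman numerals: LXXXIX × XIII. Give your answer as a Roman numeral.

LXXXIX = 89
XIII = 13
89 × 13 = 1157

MCLVII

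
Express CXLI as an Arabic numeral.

CXLI: C=100, XL=40, I=1
100 + 40 + 1 = 141

141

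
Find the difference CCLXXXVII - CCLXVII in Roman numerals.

CCLXXXVII = 287
CCLXVII = 267
287 - 267 = 20

XX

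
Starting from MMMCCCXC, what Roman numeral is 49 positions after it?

MMMCCCXC = 3390
3390 + 49 = 3439

MMMCDXXXIX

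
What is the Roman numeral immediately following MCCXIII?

MCCXIII = 1213; next is 1214

MCCXIV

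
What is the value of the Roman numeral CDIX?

CDIX: CD=400, IX=9
400 + 9 = 409

409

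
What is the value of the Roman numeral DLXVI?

DLXVI: D=500, L=50, X=10, V=5, I=1
500 + 50 + 10 + 5 + 1 = 566

566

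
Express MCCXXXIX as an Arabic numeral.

MCCXXXIX: M=1000, C=100, C=100, X=10, X=10, X=10, IX=9
1000 + 100 + 100 + 10 + 10 + 10 + 9 = 1239

1239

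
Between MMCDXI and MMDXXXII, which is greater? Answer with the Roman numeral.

MMCDXI = 2411
MMDXXXII = 2532
2532 is larger

MMDXXXII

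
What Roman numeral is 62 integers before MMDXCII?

MMDXCII = 2592
2592 - 62 = 2530

MMDXXX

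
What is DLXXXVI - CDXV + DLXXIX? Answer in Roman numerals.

DLXXXVI = 586, CDXV = 415, DLXXIX = 579
586 - 415 = 171
171 + 579 = 750

DCCL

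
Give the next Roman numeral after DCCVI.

DCCVI = 706, so the next integer is 706 + 1 = 707

DCCVII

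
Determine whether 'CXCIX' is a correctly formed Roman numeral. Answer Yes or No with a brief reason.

'CXCIX': Check the rules: uses only the symbols I, V, X, L, C, D, M; no symbol is repeated more than three times in a row; V, L and D each appear at most once; the only places a smaller symbol precedes a larger one are the allowed subtractive pairs XC, IX, the symbol right after such a pair (if any) is smaller than the pair's first symbol, and otherwise the values never increase from left to right. Value: C (100) + XC (90) + IX (9) = 199. So it is a valid standard Roman numeral.

Yes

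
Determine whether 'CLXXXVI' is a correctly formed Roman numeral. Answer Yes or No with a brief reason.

'CLXXXVI': Check the rules: uses only the symbols I, V, X, L, C, D, M; no symbol is repeated more than three times in a row; V, L and D each appear at most once; no smaller symbol precedes a larger one (values never increase from left to right). Value: C (100) + L (50) + X (10) + X (10) + X (10) + V (5) + I (1) = 186. So it is a valid standard Roman numeral.

Yes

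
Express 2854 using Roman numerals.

Convert 2854 to Roman numerals:
  2854 contains 2×1000 (MM)
  854 contains 1×500 (D)
  354 contains 3×100 (CCC)
  54 contains 1×50 (L)
  4 contains 1×4 (IV)

MMDCCCLIV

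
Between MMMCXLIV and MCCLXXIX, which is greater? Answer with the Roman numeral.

MMMCXLIV = 3144
MCCLXXIX = 1279
3144 is larger

MMMCXLIV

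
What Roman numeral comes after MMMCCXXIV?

MMMCCXXIV = 3224; next is 3225

MMMCCXXV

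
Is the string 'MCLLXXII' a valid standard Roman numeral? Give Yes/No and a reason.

'MCLLXXII': L should not appear more than once

No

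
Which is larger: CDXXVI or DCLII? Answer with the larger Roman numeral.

CDXXVI = 426
DCLII = 652
652 is larger

DCLII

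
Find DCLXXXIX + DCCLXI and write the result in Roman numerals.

DCLXXXIX = 689
DCCLXI = 761
689 + 761 = 1450

MCDL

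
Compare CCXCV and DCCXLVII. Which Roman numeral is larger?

CCXCV = 295
DCCXLVII = 747
747 is larger

DCCXLVII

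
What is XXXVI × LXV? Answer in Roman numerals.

XXXVI = 36
LXV = 65
36 × 65 = 2340

MMCCCXL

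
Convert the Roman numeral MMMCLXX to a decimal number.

MMMCLXX: M=1000, M=1000, M=1000, C=100, L=50, X=10, X=10
1000 + 1000 + 1000 + 100 + 50 + 10 + 10 = 3170

3170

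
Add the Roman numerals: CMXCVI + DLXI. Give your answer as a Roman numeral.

CMXCVI = 996
DLXI = 561
996 + 561 = 1557

MDLVII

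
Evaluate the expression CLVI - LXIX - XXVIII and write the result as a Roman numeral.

CLVI = 156, LXIX = 69, XXVIII = 28
156 - 69 = 87
87 - 28 = 59

LIX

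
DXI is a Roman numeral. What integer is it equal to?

DXI: D=500, X=10, I=1
500 + 10 + 1 = 511

511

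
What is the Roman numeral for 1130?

Convert 1130 to Roman numerals:
  1130 contains 1×1000 (M)
  130 contains 1×100 (C)
  30 contains 3×10 (XXX)

MCXXX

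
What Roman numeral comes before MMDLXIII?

MMDLXIII = 2563; previous is 2562

MMDLXII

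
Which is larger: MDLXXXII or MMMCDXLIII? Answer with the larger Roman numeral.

MDLXXXII = 1582
MMMCDXLIII = 3443
3443 is larger

MMMCDXLIII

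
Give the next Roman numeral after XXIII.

XXIII = 23, so the next integer is 23 + 1 = 24

XXIV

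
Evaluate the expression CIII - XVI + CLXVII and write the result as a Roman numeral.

CIII = 103, XVI = 16, CLXVII = 167
103 - 16 = 87
87 + 167 = 254

CCLIV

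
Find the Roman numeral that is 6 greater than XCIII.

XCIII = 93
93 + 6 = 99

XCIX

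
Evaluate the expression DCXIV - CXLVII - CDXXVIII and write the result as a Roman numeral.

DCXIV = 614, CXLVII = 147, CDXXVIII = 428
614 - 147 = 467
467 - 428 = 39

XXXIX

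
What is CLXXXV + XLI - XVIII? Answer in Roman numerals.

CLXXXV = 185, XLI = 41, XVIII = 18
185 + 41 = 226
226 - 18 = 208

CCVIII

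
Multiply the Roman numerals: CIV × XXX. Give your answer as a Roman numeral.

CIV = 104
XXX = 30
104 × 30 = 3120

MMMCXX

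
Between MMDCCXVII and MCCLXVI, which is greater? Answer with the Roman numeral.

MMDCCXVII = 2717
MCCLXVI = 1266
2717 is larger

MMDCCXVII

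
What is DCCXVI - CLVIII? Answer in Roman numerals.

DCCXVI = 716
CLVIII = 158
716 - 158 = 558

DLVIII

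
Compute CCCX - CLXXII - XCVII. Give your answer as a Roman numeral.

CCCX = 310, CLXXII = 172, XCVII = 97
310 - 172 = 138
138 - 97 = 41

XLI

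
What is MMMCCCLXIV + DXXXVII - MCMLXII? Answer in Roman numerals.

MMMCCCLXIV = 3364, DXXXVII = 537, MCMLXII = 1962
3364 + 537 = 3901
3901 - 1962 = 1939

MCMXXXIX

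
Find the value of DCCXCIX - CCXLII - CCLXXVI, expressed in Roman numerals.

DCCXCIX = 799, CCXLII = 242, CCLXXVI = 276
799 - 242 = 557
557 - 276 = 281

CCLXXXI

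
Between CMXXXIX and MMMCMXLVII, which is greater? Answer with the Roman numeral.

CMXXXIX = 939
MMMCMXLVII = 3947
3947 is larger

MMMCMXLVII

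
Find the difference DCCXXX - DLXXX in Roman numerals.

DCCXXX = 730
DLXXX = 580
730 - 580 = 150

CL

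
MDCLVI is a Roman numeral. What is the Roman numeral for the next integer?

MDCLVI = 1656; next is 1657

MDCLVII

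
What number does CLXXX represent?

CLXXX: C=100, L=50, X=10, X=10, X=10
100 + 50 + 10 + 10 + 10 = 180

180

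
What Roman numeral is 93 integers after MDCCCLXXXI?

MDCCCLXXXI = 1881
1881 + 93 = 1974

MCMLXXIV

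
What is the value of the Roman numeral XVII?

XVII: X=10, V=5, I=1, I=1
10 + 5 + 1 + 1 = 17

17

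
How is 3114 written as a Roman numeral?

Convert 3114 to Roman numerals:
  3114 contains 3×1000 (MMM)
  114 contains 1×100 (C)
  14 contains 1×10 (X)
  4 contains 1×4 (IV)

MMMCXIV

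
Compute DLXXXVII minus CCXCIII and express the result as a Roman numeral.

DLXXXVII = 587
CCXCIII = 293
587 - 293 = 294

CCXCIV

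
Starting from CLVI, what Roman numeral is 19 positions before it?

CLVI = 156
156 - 19 = 137

CXXXVII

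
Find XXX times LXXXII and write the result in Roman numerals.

XXX = 30
LXXXII = 82
30 × 82 = 2460

MMCDLX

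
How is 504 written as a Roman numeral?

Convert 504 to Roman numerals:
  504 contains 1×500 (D)
  4 contains 1×4 (IV)

DIV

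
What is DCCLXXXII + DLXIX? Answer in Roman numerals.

DCCLXXXII = 782
DLXIX = 569
782 + 569 = 1351

MCCCLI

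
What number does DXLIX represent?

DXLIX: D=500, XL=40, IX=9
500 + 40 + 9 = 549

549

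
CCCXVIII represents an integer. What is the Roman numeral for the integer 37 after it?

CCCXVIII = 318
318 + 37 = 355

CCCLV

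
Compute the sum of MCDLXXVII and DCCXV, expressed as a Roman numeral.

MCDLXXVII = 1477
DCCXV = 715
1477 + 715 = 2192

MMCXCII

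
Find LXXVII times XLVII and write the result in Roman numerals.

LXXVII = 77
XLVII = 47
77 × 47 = 3619

MMMDCXIX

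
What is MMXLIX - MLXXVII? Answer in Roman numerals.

MMXLIX = 2049
MLXXVII = 1077
2049 - 1077 = 972

CMLXXII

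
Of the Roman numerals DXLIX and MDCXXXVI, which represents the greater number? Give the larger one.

DXLIX = 549
MDCXXXVI = 1636
1636 is larger

MDCXXXVI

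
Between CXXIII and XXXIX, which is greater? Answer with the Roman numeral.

CXXIII = 123
XXXIX = 39
123 is larger

CXXIII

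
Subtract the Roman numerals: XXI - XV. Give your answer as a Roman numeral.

XXI = 21
XV = 15
21 - 15 = 6

VI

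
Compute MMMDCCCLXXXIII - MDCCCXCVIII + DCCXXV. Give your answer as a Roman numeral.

MMMDCCCLXXXIII = 3883, MDCCCXCVIII = 1898, DCCXXV = 725
3883 - 1898 = 1985
1985 + 725 = 2710

MMDCCX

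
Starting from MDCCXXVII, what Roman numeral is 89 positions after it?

MDCCXXVII = 1727
1727 + 89 = 1816

MDCCCXVI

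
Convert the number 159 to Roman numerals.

Convert 159 to Roman numerals:
  159 contains 1×100 (C)
  59 contains 1×50 (L)
  9 contains 1×9 (IX)

CLIX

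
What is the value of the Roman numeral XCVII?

XCVII: XC=90, V=5, I=1, I=1
90 + 5 + 1 + 1 = 97

97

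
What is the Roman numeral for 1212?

Convert 1212 to Roman numerals:
  1212 contains 1×1000 (M)
  212 contains 2×100 (CC)
  12 contains 1×10 (X)
  2 contains 2×1 (II)

MCCXII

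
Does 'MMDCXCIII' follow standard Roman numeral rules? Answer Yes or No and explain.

'MMDCXCIII': Check the rules: uses only the symbols I, V, X, L, C, D, M; no symbol is repeated more than three times in a row; V, L and D each appear at most once; the only place a smaller symbol precedes a larger one is the allowed subtractive pair XC, the symbol right after such a pair (if any) is smaller than the pair's first symbol, and otherwise the values never increase from left to right. Value: M (1000) + M (1000) + D (500) + C (100) + XC (90) + I (1) + I (1) + I (1) = 2693. So it is a valid standard Roman numeral.

Yes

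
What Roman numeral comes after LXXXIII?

LXXXIII = 83, so the next integer is 83 + 1 = 84

LXXXIV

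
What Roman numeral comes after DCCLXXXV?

DCCLXXXV = 785; next is 786

DCCLXXXVI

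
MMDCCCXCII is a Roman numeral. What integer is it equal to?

MMDCCCXCII: M=1000, M=1000, D=500, C=100, C=100, C=100, XC=90, I=1, I=1
1000 + 1000 + 500 + 100 + 100 + 100 + 90 + 1 + 1 = 2892

2892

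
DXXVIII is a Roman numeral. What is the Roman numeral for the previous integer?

DXXVIII = 528; previous is 527

DXXVII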